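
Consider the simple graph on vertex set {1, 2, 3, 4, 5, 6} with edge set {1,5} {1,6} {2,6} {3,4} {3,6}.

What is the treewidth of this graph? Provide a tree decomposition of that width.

The largest bag has 2 vertices, giving width 1; this decomposition certifies tw(G) ≤ 1. Since G has at least one edge (e.g. 4–3), it is not an edgeless graph, so tw(G) ≥ 1. Hence tw(G) = 1 exactly.

Treewidth 1.
One optimal decomposition is:
Bags: B1 = {3, 4}  B2 = {3, 6}  B3 = {1, 6}  B4 = {2, 6}  B5 = {1, 5}
Tree: B1–B2, B2–B3, B3–B4, B3–B5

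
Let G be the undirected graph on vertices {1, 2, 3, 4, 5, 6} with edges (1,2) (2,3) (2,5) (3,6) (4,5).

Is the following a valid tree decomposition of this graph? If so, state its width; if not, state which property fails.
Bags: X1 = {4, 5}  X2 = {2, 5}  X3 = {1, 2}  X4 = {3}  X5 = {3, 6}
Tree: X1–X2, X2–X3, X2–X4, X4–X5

A tree decomposition must satisfy three properties: every vertex lies in some bag; for every edge, both endpoints lie together in some bag; and for every vertex, the bags containing it form a connected subtree. Here edge (2,3) lies in no bag, so the decomposition is invalid.

No — edge (2,3) lies in no bag.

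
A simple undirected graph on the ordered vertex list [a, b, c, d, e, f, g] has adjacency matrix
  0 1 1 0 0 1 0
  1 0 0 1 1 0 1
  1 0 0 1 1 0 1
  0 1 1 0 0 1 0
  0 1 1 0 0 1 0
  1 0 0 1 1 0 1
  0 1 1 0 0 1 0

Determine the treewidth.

A width-3 tree decomposition is:
Bags: B1 = {b, c, f, g}  B2 = {a, b, c, f}  B3 = {b, c, e, f}  B4 = {b, c, d, f}
Tree: B1–B2, B2–B3, B3–B4
Every bag has size at most 4, so the width is 4 − 1 = 3 and tw(G) ≤ 3. For the lower bound: the 4 vertex sets {b,g}, {a,f}, {c}, {e} are disjoint, each induces a connected subgraph, and every pair is joined by at least one edge of G. Contracting each set to a single vertex therefore yields K_{4} as a minor, and since treewidth is minor-monotone, tw(G) ≥ tw(K_{4}) = 3. Hence tw(G) = 3 exactly.

3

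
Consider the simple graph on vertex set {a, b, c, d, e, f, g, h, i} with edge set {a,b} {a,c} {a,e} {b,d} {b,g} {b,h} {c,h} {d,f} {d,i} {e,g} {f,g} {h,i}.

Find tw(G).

3

A width-3 tree decomposition is:
Bags: B1 = {d, f, h, i}  B2 = {b, d, f, h}  B3 = {b, f, g, h}  B4 = {b, c, g, h}  B5 = {a, b, c, g}  B6 = {a, c, e, g}
Tree: B1–B2, B2–B3, B3–B4, B4–B5, B5–B6
Each bag holds 4 vertices, so the decomposition has width 3, which upper-bounds the treewidth. For the lower bound: the 4 vertex sets {d,f,i}, {h}, {b}, {a,c,e,g} are disjoint, each induces a connected subgraph, and every pair is joined by at least one edge of G. Contracting each set to a single vertex therefore yields K_{4} as a minor, and since treewidth is minor-monotone, tw(G) ≥ tw(K_{4}) = 3. The upper and lower bounds meet at 3, so that is the treewidth.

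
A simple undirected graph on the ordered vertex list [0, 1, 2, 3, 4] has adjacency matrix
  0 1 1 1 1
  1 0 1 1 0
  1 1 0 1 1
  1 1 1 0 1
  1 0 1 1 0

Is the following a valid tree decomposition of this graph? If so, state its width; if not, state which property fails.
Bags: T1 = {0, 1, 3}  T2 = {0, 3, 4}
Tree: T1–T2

No — vertex 2 appears in no bag.

A tree decomposition must satisfy three properties: every vertex lies in some bag; for every edge, both endpoints lie together in some bag; and for every vertex, the bags containing it form a connected subtree. Here vertex 2 appears in no bag, so the decomposition is invalid.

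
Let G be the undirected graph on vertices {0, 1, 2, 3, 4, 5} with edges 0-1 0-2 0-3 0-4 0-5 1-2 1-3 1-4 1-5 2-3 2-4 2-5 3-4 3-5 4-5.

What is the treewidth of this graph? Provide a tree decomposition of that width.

A single bag containing all 6 vertices is trivially a valid decomposition of width 5. For the lower bound, the 6 vertices {0, 1, 2, 3, 4, 5} are pairwise adjacent, and any tree decomposition puts a clique entirely inside one bag — forcing width ≥ 5. Therefore the treewidth is 5.

Treewidth 5.
Bags: B1 = {0, 1, 2, 3, 4, 5}
Tree: (single bag)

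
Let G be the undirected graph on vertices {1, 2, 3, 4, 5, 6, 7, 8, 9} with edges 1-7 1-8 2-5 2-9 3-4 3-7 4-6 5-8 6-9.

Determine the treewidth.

2

A width-2 tree decomposition is:
Bags: B1 = {1, 3, 7}  B2 = {1, 3, 8}  B3 = {3, 5, 8}  B4 = {2, 3, 5}  B5 = {2, 3, 9}  B6 = {3, 6, 9}  B7 = {3, 4, 6}
Tree: B1–B2, B2–B3, B3–B4, B4–B5, B5–B6, B6–B7
Every bag has size at most 3, so the width is 3 − 1 = 2 and tw(G) ≤ 2. Since 3–7–1–8–5–2–9–6–4–3 is a cycle in G, G is not acyclic. Forests are exactly the graphs of treewidth ≤ 1, so tw(G) ≥ 2. Combining the bounds, tw(G) = 2.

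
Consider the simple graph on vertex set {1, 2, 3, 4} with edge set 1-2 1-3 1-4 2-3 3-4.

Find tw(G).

A width-2 tree decomposition is:
Bags: B1 = {1, 3, 4}  B2 = {1, 2, 3}
Tree: B1–B2
The largest bag has 3 vertices, giving width 2; this decomposition certifies tw(G) ≤ 2. Conversely, {1, 2, 3} is a clique of size 3, and the vertices of any clique must share a bag in every tree decomposition; so some bag has ≥ 3 vertices and tw(G) ≥ 2. The upper and lower bounds meet at 2, so that is the treewidth.

2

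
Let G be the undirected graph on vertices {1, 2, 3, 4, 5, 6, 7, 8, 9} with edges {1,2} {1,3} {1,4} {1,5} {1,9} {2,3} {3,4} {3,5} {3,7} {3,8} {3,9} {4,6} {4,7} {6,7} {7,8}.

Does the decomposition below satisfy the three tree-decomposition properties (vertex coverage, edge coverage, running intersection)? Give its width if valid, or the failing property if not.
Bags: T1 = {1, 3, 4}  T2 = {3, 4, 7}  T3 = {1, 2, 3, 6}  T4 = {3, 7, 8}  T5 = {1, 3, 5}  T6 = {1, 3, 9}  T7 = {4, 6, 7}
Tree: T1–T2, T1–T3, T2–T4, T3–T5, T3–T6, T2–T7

A tree decomposition must satisfy three properties: every vertex lies in some bag; for every edge, both endpoints lie together in some bag; and for every vertex, the bags containing it form a connected subtree. Here bags containing vertex 6 are not connected in the tree, so the decomposition is invalid.

No — bags containing vertex 6 are not connected in the tree.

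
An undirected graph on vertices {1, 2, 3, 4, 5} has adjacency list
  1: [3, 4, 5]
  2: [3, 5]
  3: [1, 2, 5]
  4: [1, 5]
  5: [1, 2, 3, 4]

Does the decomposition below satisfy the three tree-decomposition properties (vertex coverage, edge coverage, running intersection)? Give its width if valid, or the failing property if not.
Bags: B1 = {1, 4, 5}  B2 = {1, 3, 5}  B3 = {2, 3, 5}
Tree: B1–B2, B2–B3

Yes; width 2.

Vertex coverage: the bags together contain {1, 2, 3, 4, 5}, the full vertex set. Edge coverage: each edge of G has both endpoints in at least one bag. Running intersection: for every vertex, the bags containing it form a connected subtree. All three properties hold, so this is a valid tree decomposition of width max|bag| − 1 = 2, and hence tw(G) ≤ 2.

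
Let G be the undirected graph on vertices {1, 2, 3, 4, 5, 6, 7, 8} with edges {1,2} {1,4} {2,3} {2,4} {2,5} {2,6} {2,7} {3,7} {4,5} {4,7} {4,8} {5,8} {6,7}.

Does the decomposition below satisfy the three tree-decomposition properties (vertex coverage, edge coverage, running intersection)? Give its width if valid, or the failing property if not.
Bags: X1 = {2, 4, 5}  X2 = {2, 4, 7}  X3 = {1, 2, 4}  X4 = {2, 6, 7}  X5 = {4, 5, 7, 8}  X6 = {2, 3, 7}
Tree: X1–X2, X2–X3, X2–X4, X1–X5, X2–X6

No — bags containing vertex 7 are not connected in the tree.

A tree decomposition must satisfy three properties: every vertex lies in some bag; for every edge, both endpoints lie together in some bag; and for every vertex, the bags containing it form a connected subtree. Here bags containing vertex 7 are not connected in the tree, so the decomposition is invalid.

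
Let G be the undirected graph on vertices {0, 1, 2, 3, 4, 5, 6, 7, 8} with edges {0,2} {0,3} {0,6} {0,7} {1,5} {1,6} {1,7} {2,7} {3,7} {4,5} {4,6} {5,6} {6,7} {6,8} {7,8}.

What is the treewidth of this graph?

A width-2 tree decomposition is:
Bags: B1 = {0, 6, 7}  B2 = {0, 3, 7}  B3 = {1, 6, 7}  B4 = {1, 5, 6}  B5 = {4, 5, 6}  B6 = {0, 2, 7}  B7 = {6, 7, 8}
Tree: B1–B2, B1–B3, B3–B4, B4–B5, B2–B6, B1–B7
Every bag has size at most 3, so the width is 3 − 1 = 2 and tw(G) ≤ 2. Conversely, {0, 2, 7} is a clique of size 3, and the vertices of any clique must share a bag in every tree decomposition; so some bag has ≥ 3 vertices and tw(G) ≥ 2. Hence tw(G) = 2 exactly.

2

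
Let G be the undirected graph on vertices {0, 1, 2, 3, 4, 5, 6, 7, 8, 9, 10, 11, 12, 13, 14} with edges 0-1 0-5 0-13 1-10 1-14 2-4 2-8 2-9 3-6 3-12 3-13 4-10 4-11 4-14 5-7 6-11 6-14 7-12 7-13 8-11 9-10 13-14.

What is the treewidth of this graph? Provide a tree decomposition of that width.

Each bag holds 4 vertices, so the decomposition has width 3, which upper-bounds the treewidth. For the lower bound: the 4 vertex sets {5,7,12}, {3}, {13}, {0,1,6,14} are disjoint, each induces a connected subgraph, and every pair is joined by at least one edge of G. Contracting each set to a single vertex therefore yields K_{4} as a minor, and since treewidth is minor-monotone, tw(G) ≥ tw(K_{4}) = 3. The upper and lower bounds meet at 3, so that is the treewidth.

Treewidth 3.
One optimal decomposition is:
Bags: B1 = {3, 5, 7, 12}  B2 = {3, 5, 7, 13}  B3 = {0, 3, 5, 13}  B4 = {0, 3, 6, 13}  B5 = {0, 6, 13, 14}  B6 = {0, 1, 6, 14}  B7 = {1, 6, 11, 14}  B8 = {1, 4, 11, 14}  B9 = {1, 4, 10, 11}  B10 = {4, 8, 10, 11}  B11 = {2, 4, 8, 10}  B12 = {2, 8, 9, 10}
Tree: B1–B2, B2–B3, B3–B4, B4–B5, B5–B6, B6–B7, B7–B8, B8–B9, B9–B10, B10–B11, B11–B12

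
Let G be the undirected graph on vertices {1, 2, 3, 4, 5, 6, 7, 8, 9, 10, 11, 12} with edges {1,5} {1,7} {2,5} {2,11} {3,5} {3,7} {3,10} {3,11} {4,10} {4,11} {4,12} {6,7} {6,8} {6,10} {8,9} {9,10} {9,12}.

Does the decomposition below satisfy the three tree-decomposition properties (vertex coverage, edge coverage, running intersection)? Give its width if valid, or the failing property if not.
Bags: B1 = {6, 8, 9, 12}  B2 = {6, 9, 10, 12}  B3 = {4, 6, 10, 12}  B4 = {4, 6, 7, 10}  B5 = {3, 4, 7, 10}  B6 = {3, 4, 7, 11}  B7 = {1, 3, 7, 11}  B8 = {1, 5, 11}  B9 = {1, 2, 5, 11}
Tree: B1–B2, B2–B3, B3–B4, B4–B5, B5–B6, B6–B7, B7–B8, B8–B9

A tree decomposition must satisfy three properties: every vertex lies in some bag; for every edge, both endpoints lie together in some bag; and for every vertex, the bags containing it form a connected subtree. Here edge (3,5) lies in no bag, so the decomposition is invalid.

No — edge (3,5) lies in no bag.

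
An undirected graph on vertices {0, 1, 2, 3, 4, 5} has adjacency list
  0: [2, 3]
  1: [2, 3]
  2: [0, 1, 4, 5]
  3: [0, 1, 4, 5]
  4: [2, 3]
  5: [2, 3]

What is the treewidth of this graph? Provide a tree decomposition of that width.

Treewidth 2.
One optimal decomposition is:
Bags: B1 = {2, 3, 4}  B2 = {0, 2, 3}  B3 = {1, 2, 3}  B4 = {2, 3, 5}
Tree: B1–B2, B2–B3, B3–B4

Every bag has size at most 3, so the width is 3 − 1 = 2 and tw(G) ≤ 2. Since 4–2–0–3–4 is a cycle in G, G is not acyclic. Forests are exactly the graphs of treewidth ≤ 1, so tw(G) ≥ 2. Hence tw(G) = 2 exactly.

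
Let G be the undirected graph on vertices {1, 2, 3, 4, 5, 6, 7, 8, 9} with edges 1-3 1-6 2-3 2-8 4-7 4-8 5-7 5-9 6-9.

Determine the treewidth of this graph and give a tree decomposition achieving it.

Treewidth 2.
One such decomposition:
Bags: B1 = {1, 2, 3}  B2 = {1, 2, 6}  B3 = {2, 6, 9}  B4 = {2, 5, 9}  B5 = {2, 5, 7}  B6 = {2, 4, 7}  B7 = {2, 4, 8}
Tree: B1–B2, B2–B3, B3–B4, B4–B5, B5–B6, B6–B7

The largest bag has 3 vertices, giving width 2; this decomposition certifies tw(G) ≤ 2. The edges 2–3–1–6–9–5–7–4–8–2 form a cycle, so G is not a tree and its treewidth is at least 2. Hence tw(G) = 2 exactly.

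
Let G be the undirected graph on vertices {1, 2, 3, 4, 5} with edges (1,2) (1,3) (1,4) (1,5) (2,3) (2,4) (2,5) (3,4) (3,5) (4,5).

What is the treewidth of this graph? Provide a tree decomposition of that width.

With just one bag of size 5, the width is 5 − 1 = 4, so tw(G) ≤ 4. For the lower bound, the 5 vertices {1, 2, 3, 4, 5} are pairwise adjacent, and any tree decomposition puts a clique entirely inside one bag — forcing width ≥ 4. Combining the bounds, tw(G) = 4.

Treewidth 4.
Bags: B1 = {1, 2, 3, 4, 5}
Tree: (single bag)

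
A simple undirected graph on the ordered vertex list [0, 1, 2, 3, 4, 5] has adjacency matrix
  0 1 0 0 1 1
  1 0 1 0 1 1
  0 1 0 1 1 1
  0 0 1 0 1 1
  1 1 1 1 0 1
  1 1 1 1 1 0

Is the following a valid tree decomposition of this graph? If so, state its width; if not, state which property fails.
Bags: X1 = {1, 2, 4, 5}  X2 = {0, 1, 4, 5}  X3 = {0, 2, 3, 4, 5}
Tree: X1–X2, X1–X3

A tree decomposition must satisfy three properties: every vertex lies in some bag; for every edge, both endpoints lie together in some bag; and for every vertex, the bags containing it form a connected subtree. Here bags containing vertex 0 are not connected in the tree, so the decomposition is invalid.

No — bags containing vertex 0 are not connected in the tree.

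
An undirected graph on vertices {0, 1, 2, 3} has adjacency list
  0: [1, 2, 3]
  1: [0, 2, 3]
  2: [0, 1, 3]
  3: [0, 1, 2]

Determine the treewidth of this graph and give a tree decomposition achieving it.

Treewidth 3.
One such decomposition:
Bags: B1 = {0, 1, 2, 3}
Tree: (single bag)

With just one bag of size 4, the width is 4 − 1 = 3, so tw(G) ≤ 3. On the other hand G contains the 4-clique {0, 1, 2, 3}. A clique must lie in a single bag of any decomposition, so no decomposition can have width below 3. The upper and lower bounds meet at 3, so that is the treewidth.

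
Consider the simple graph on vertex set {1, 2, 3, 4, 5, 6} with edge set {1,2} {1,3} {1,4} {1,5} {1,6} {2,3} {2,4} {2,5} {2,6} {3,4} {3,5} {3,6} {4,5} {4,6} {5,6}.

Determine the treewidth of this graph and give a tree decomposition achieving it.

With just one bag of size 6, the width is 6 − 1 = 5, so tw(G) ≤ 5. For the lower bound, the 6 vertices {1, 2, 3, 4, 5, 6} are pairwise adjacent, and any tree decomposition puts a clique entirely inside one bag — forcing width ≥ 5. The upper and lower bounds meet at 5, so that is the treewidth.

Treewidth 5.
One such decomposition:
Bags: B1 = {1, 2, 3, 4, 5, 6}
Tree: (single bag)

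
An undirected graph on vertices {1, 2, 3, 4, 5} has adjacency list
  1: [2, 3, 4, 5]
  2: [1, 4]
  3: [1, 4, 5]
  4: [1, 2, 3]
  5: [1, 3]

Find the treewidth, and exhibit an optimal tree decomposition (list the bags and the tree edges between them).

Every bag has size at most 3, so the width is 3 − 1 = 2 and tw(G) ≤ 2. For the lower bound, the 3 vertices {1, 2, 4} are pairwise adjacent, and any tree decomposition puts a clique entirely inside one bag — forcing width ≥ 2. Hence tw(G) = 2 exactly.

Treewidth 2.
Bags: B1 = {1, 3, 4}  B2 = {1, 2, 4}  B3 = {1, 3, 5}
Tree: B1–B2, B1–B3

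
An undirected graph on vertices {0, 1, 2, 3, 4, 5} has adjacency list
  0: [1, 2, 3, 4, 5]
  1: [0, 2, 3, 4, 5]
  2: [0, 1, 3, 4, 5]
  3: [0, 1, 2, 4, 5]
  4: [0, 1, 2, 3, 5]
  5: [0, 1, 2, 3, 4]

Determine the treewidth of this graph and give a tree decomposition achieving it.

A single bag containing all 6 vertices is trivially a valid decomposition of width 5. Conversely, {0, 1, 2, 3, 4, 5} is a clique of size 6, and the vertices of any clique must share a bag in every tree decomposition; so some bag has ≥ 6 vertices and tw(G) ≥ 5. The upper and lower bounds meet at 5, so that is the treewidth.

Treewidth 5.
Bags: B1 = {0, 1, 2, 3, 4, 5}
Tree: (single bag)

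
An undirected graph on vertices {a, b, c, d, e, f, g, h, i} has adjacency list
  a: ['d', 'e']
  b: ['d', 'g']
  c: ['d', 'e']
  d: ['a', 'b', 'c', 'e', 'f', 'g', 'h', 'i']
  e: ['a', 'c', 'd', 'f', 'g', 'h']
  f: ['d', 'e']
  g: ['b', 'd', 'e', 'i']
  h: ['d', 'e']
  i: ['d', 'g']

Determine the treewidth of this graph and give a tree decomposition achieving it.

Each bag holds 3 vertices, so the decomposition has width 2, which upper-bounds the treewidth. For the lower bound, the 3 vertices {d, e, f} are pairwise adjacent, and any tree decomposition puts a clique entirely inside one bag — forcing width ≥ 2. Therefore the treewidth is 2.

Treewidth 2.
One such decomposition:
Bags: B1 = {a, d, e}  B2 = {d, e, h}  B3 = {d, e, f}  B4 = {d, e, g}  B5 = {c, d, e}  B6 = {b, d, g}  B7 = {d, g, i}
Tree: B1–B2, B2–B3, B2–B4, B2–B5, B4–B6, B4–B7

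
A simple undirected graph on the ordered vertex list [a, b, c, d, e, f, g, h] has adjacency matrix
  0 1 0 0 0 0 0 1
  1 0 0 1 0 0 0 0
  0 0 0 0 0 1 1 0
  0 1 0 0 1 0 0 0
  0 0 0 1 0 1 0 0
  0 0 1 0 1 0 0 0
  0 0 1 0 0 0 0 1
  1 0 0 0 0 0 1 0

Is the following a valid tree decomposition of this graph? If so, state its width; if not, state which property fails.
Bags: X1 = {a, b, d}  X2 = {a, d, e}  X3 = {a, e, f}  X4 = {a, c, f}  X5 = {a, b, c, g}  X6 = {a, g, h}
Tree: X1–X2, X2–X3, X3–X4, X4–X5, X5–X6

A tree decomposition must satisfy three properties: every vertex lies in some bag; for every edge, both endpoints lie together in some bag; and for every vertex, the bags containing it form a connected subtree. Here bags containing vertex b are not connected in the tree, so the decomposition is invalid.

No — bags containing vertex b are not connected in the tree.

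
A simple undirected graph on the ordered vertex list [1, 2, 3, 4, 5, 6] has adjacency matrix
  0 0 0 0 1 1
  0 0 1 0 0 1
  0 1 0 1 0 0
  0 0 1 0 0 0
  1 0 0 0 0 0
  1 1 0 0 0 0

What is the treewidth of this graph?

1

A width-1 tree decomposition is:
Bags: B1 = {1, 5}  B2 = {1, 6}  B3 = {2, 6}  B4 = {2, 3}  B5 = {3, 4}
Tree: B1–B2, B2–B3, B3–B4, B4–B5
Each bag holds 2 vertices, so the decomposition has width 1, which upper-bounds the treewidth. Any graph with an edge has treewidth ≥ 1, and G has the edge 5–1. Therefore the treewidth is 1.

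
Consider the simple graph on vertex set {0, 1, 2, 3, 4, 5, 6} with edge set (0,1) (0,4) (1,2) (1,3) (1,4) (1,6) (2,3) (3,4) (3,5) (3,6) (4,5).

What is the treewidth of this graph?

A width-2 tree decomposition is:
Bags: B1 = {1, 3, 6}  B2 = {1, 3, 4}  B3 = {3, 4, 5}  B4 = {1, 2, 3}  B5 = {0, 1, 4}
Tree: B1–B2, B2–B3, B1–B4, B2–B5
Every bag has size at most 3, so the width is 3 − 1 = 2 and tw(G) ≤ 2. For the lower bound, the 3 vertices {0, 1, 4} are pairwise adjacent, and any tree decomposition puts a clique entirely inside one bag — forcing width ≥ 2. Combining the bounds, tw(G) = 2.

2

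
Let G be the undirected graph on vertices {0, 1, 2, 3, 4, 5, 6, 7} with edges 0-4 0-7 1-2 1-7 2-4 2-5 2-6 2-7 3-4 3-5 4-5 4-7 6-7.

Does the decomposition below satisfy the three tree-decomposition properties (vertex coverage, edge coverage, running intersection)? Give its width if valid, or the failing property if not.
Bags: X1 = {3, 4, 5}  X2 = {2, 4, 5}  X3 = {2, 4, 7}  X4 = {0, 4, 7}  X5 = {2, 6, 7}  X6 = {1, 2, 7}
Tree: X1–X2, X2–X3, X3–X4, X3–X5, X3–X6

Checking the three conditions: (i) the bags cover all of {0, 1, 2, 3, 4, 5, 6, 7}; (ii) for each edge, some bag contains both endpoints; (iii) the bags containing any fixed vertex form a subtree. All hold, so the decomposition is valid with width 3 − 1 = 2.

Yes; width 2.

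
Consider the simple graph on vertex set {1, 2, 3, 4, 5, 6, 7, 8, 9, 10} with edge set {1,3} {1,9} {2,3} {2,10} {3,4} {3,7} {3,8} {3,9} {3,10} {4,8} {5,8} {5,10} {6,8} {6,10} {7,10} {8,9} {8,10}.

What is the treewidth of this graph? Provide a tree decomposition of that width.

Treewidth 2.
Bags: B1 = {3, 8, 10}  B2 = {6, 8, 10}  B3 = {5, 8, 10}  B4 = {2, 3, 10}  B5 = {3, 8, 9}  B6 = {3, 7, 10}  B7 = {3, 4, 8}  B8 = {1, 3, 9}
Tree: B1–B2, B1–B3, B1–B4, B1–B5, B4–B6, B1–B7, B5–B8

Each bag holds 3 vertices, so the decomposition has width 2, which upper-bounds the treewidth. On the other hand G contains the 3-clique {3, 8, 9}. A clique must lie in a single bag of any decomposition, so no decomposition can have width below 2. The upper and lower bounds meet at 2, so that is the treewidth.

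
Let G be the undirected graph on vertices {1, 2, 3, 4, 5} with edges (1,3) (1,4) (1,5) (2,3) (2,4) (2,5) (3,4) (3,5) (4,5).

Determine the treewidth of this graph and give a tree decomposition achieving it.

Treewidth 3.
One optimal decomposition is:
Bags: B1 = {2, 3, 4, 5}  B2 = {1, 3, 4, 5}
Tree: B1–B2

The largest bag has 4 vertices, giving width 3; this decomposition certifies tw(G) ≤ 3. Conversely, {1, 3, 4, 5} is a clique of size 4, and the vertices of any clique must share a bag in every tree decomposition; so some bag has ≥ 4 vertices and tw(G) ≥ 3. The upper and lower bounds meet at 3, so that is the treewidth.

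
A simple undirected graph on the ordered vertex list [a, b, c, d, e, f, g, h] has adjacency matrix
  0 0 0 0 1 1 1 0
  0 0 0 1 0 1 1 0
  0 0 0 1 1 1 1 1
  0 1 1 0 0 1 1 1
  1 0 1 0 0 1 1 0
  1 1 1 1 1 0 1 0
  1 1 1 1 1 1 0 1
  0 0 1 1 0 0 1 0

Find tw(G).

3

A width-3 tree decomposition is:
Bags: B1 = {c, d, f, g}  B2 = {c, e, f, g}  B3 = {c, d, g, h}  B4 = {b, d, f, g}  B5 = {a, e, f, g}
Tree: B1–B2, B1–B3, B1–B4, B2–B5
The largest bag has 4 vertices, giving width 3; this decomposition certifies tw(G) ≤ 3. On the other hand G contains the 4-clique {c, d, g, h}. A clique must lie in a single bag of any decomposition, so no decomposition can have width below 3. Therefore the treewidth is 3.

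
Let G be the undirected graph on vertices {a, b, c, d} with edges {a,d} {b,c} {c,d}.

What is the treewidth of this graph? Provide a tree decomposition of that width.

Each bag holds 2 vertices, so the decomposition has width 1, which upper-bounds the treewidth. G has an edge, so its treewidth is at least 1. Combining the bounds, tw(G) = 1.

Treewidth 1.
Bags: B1 = {b, c}  B2 = {c, d}  B3 = {a, d}
Tree: B1–B2, B2–B3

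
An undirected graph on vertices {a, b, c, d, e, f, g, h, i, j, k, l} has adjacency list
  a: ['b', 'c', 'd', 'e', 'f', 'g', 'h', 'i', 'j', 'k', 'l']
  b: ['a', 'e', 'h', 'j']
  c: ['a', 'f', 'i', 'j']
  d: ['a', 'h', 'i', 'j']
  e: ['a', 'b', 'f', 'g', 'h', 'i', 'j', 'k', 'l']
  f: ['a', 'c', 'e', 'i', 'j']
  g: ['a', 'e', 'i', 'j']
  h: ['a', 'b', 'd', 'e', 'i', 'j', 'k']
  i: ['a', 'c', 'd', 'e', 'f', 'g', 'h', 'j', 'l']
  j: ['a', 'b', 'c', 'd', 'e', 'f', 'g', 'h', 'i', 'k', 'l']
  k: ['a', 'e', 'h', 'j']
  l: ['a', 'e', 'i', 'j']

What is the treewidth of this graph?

A width-4 tree decomposition is:
Bags: B1 = {a, e, h, i, j}  B2 = {a, e, i, j, l}  B3 = {a, e, g, i, j}  B4 = {a, e, h, j, k}  B5 = {a, e, f, i, j}  B6 = {a, c, f, i, j}  B7 = {a, b, e, h, j}  B8 = {a, d, h, i, j}
Tree: B1–B2, B1–B3, B1–B4, B3–B5, B5–B6, B1–B7, B1–B8
Each bag holds 5 vertices, so the decomposition has width 4, which upper-bounds the treewidth. Conversely, {a, e, h, j, k} is a clique of size 5, and the vertices of any clique must share a bag in every tree decomposition; so some bag has ≥ 5 vertices and tw(G) ≥ 4. The upper and lower bounds meet at 4, so that is the treewidth.

4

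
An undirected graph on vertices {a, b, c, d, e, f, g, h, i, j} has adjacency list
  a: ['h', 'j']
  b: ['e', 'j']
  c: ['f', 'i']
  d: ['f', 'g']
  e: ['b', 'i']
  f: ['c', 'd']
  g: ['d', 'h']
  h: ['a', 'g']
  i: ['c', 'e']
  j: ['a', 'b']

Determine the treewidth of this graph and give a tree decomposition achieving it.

Every bag has size at most 3, so the width is 3 − 1 = 2 and tw(G) ≤ 2. Since e–b–j–a–h–g–d–f–c–i–e is a cycle in G, G is not acyclic. Forests are exactly the graphs of treewidth ≤ 1, so tw(G) ≥ 2. Therefore the treewidth is 2.

Treewidth 2.
One optimal decomposition is:
Bags: B1 = {b, e, j}  B2 = {a, e, j}  B3 = {a, e, h}  B4 = {e, g, h}  B5 = {d, e, g}  B6 = {d, e, f}  B7 = {c, e, f}  B8 = {c, e, i}
Tree: B1–B2, B2–B3, B3–B4, B4–B5, B5–B6, B6–B7, B7–B8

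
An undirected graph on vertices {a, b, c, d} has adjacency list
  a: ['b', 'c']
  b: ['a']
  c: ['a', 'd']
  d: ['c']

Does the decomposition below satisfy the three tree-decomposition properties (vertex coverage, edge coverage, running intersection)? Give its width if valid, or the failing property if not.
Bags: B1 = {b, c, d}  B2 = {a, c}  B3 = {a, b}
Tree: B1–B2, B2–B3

No — bags containing vertex b are not connected in the tree.

A tree decomposition must satisfy three properties: every vertex lies in some bag; for every edge, both endpoints lie together in some bag; and for every vertex, the bags containing it form a connected subtree. Here bags containing vertex b are not connected in the tree, so the decomposition is invalid.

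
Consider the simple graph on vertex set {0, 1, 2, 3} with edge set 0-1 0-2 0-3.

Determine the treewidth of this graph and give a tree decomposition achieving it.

Treewidth 1.
One optimal decomposition is:
Bags: B1 = {0, 2}  B2 = {0, 1}  B3 = {0, 3}
Tree: B1–B2, B1–B3

The largest bag has 2 vertices, giving width 1; this decomposition certifies tw(G) ≤ 1. Since G has at least one edge (e.g. 2–0), it is not an edgeless graph, so tw(G) ≥ 1. The upper and lower bounds meet at 1, so that is the treewidth.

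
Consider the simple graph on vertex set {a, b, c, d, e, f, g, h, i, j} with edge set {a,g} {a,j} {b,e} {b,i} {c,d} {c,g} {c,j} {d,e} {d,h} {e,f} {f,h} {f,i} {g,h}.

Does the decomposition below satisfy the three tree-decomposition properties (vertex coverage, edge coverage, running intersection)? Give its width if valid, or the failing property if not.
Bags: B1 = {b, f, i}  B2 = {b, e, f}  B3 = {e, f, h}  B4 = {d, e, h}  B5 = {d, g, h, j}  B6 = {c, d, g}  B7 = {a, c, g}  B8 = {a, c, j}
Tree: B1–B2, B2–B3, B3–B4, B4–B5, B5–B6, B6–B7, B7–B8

No — bags containing vertex j are not connected in the tree.

A tree decomposition must satisfy three properties: every vertex lies in some bag; for every edge, both endpoints lie together in some bag; and for every vertex, the bags containing it form a connected subtree. Here bags containing vertex j are not connected in the tree, so the decomposition is invalid.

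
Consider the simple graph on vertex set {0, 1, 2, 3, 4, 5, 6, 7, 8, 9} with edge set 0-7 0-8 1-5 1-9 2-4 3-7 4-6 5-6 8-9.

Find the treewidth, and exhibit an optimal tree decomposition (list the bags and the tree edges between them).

Each bag holds 2 vertices, so the decomposition has width 1, which upper-bounds the treewidth. Any graph with an edge has treewidth ≥ 1, and G has the edge 2–4. Therefore the treewidth is 1.

Treewidth 1.
Bags: B1 = {2, 4}  B2 = {4, 6}  B3 = {5, 6}  B4 = {1, 5}  B5 = {1, 9}  B6 = {8, 9}  B7 = {0, 8}  B8 = {0, 7}  B9 = {3, 7}
Tree: B1–B2, B2–B3, B3–B4, B4–B5, B5–B6, B6–B7, B7–B8, B8–B9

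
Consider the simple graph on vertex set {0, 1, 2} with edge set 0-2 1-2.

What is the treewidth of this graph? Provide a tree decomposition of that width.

Each bag holds 2 vertices, so the decomposition has width 1, which upper-bounds the treewidth. Any graph with an edge has treewidth ≥ 1, and G has the edge 1–2. The upper and lower bounds meet at 1, so that is the treewidth.

Treewidth 1.
One optimal decomposition is:
Bags: B1 = {1, 2}  B2 = {0, 2}
Tree: B1–B2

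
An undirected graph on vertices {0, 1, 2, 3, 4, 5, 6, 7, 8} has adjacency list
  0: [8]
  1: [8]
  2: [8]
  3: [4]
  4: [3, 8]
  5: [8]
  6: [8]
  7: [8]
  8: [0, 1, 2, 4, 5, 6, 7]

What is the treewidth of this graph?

1

A width-1 tree decomposition is:
Bags: B1 = {1, 8}  B2 = {4, 8}  B3 = {3, 4}  B4 = {0, 8}  B5 = {5, 8}  B6 = {7, 8}  B7 = {6, 8}  B8 = {2, 8}
Tree: B1–B2, B2–B3, B1–B4, B4–B5, B1–B6, B6–B7, B5–B8
Every bag has size at most 2, so the width is 2 − 1 = 1 and tw(G) ≤ 1. G has an edge, so its treewidth is at least 1. Hence tw(G) = 1 exactly.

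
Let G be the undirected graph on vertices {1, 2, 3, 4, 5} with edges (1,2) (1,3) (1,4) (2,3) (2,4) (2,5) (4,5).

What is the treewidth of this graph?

A width-2 tree decomposition is:
Bags: B1 = {1, 2, 4}  B2 = {1, 2, 3}  B3 = {2, 4, 5}
Tree: B1–B2, B1–B3
Every bag has size at most 3, so the width is 3 − 1 = 2 and tw(G) ≤ 2. On the other hand G contains the 3-clique {1, 2, 3}. A clique must lie in a single bag of any decomposition, so no decomposition can have width below 2. The upper and lower bounds meet at 2, so that is the treewidth.

2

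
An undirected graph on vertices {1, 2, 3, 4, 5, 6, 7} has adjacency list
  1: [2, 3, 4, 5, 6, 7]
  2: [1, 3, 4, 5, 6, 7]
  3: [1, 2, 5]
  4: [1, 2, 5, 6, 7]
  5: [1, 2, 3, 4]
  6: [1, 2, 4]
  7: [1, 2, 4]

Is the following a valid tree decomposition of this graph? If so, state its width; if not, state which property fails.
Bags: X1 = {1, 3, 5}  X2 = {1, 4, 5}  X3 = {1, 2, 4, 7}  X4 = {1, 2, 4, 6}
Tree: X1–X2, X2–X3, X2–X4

A tree decomposition must satisfy three properties: every vertex lies in some bag; for every edge, both endpoints lie together in some bag; and for every vertex, the bags containing it form a connected subtree. Here edge (2,5) lies in no bag, so the decomposition is invalid.

No — edge (2,5) lies in no bag.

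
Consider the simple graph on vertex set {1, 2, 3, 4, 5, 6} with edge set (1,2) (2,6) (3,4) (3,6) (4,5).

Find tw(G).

1

A width-1 tree decomposition is:
Bags: B1 = {1, 2}  B2 = {2, 6}  B3 = {3, 6}  B4 = {3, 4}  B5 = {4, 5}
Tree: B1–B2, B2–B3, B3–B4, B4–B5
Every bag has size at most 2, so the width is 2 − 1 = 1 and tw(G) ≤ 1. G has an edge, so its treewidth is at least 1. Combining the bounds, tw(G) = 1.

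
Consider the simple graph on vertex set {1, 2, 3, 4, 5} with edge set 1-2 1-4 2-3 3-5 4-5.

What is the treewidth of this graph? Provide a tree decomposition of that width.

Treewidth 2.
One optimal decomposition is:
Bags: B1 = {1, 2, 4}  B2 = {2, 4, 5}  B3 = {2, 3, 5}
Tree: B1–B2, B2–B3

The largest bag has 3 vertices, giving width 2; this decomposition certifies tw(G) ≤ 2. The edges 2–1–4–5–3–2 form a cycle, so G is not a tree and its treewidth is at least 2. The upper and lower bounds meet at 2, so that is the treewidth.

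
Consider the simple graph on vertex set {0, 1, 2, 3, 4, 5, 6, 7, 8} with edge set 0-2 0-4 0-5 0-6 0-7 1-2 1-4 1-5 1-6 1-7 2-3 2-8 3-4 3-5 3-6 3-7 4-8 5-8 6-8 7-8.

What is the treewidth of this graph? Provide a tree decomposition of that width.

Each bag holds 5 vertices, so the decomposition has width 4, which upper-bounds the treewidth. For the lower bound: the 5 vertex sets {3,6}, {7,8}, {0,5}, {1}, {2} are disjoint, each induces a connected subgraph, and every pair is joined by at least one edge of G. Contracting each set to a single vertex therefore yields K_{5} as a minor, and since treewidth is minor-monotone, tw(G) ≥ tw(K_{5}) = 4. Combining the bounds, tw(G) = 4.

Treewidth 4.
One such decomposition:
Bags: B1 = {0, 1, 3, 6, 8}  B2 = {0, 1, 3, 7, 8}  B3 = {0, 1, 3, 5, 8}  B4 = {0, 1, 2, 3, 8}  B5 = {0, 1, 3, 4, 8}
Tree: B1–B2, B2–B3, B3–B4, B4–B5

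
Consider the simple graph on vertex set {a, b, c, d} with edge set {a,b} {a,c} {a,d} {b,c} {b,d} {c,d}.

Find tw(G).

A width-3 tree decomposition is:
Bags: B1 = {a, b, c, d}
Tree: (single bag)
A single bag containing all 4 vertices is trivially a valid decomposition of width 3. On the other hand G contains the 4-clique {a, b, c, d}. A clique must lie in a single bag of any decomposition, so no decomposition can have width below 3. Hence tw(G) = 3 exactly.

3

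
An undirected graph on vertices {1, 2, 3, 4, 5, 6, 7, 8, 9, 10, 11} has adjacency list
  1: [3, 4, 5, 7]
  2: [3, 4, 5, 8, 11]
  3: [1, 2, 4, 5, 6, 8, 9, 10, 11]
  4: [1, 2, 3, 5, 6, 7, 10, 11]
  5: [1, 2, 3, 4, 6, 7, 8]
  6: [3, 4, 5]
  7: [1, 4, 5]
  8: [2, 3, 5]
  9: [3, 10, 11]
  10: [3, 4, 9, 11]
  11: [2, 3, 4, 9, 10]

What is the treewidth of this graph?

3

A width-3 tree decomposition is:
Bags: B1 = {2, 3, 5, 8}  B2 = {2, 3, 4, 5}  B3 = {1, 3, 4, 5}  B4 = {1, 4, 5, 7}  B5 = {2, 3, 4, 11}  B6 = {3, 4, 10, 11}  B7 = {3, 9, 10, 11}  B8 = {3, 4, 5, 6}
Tree: B1–B2, B2–B3, B3–B4, B2–B5, B5–B6, B6–B7, B2–B8
Each bag holds 4 vertices, so the decomposition has width 3, which upper-bounds the treewidth. For the lower bound, the 4 vertices {2, 3, 5, 8} are pairwise adjacent, and any tree decomposition puts a clique entirely inside one bag — forcing width ≥ 3. The upper and lower bounds meet at 3, so that is the treewidth.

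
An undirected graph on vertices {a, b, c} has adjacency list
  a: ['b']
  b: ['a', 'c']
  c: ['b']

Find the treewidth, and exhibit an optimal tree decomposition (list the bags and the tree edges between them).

The largest bag has 2 vertices, giving width 1; this decomposition certifies tw(G) ≤ 1. G has an edge, so its treewidth is at least 1. Hence tw(G) = 1 exactly.

Treewidth 1.
One such decomposition:
Bags: B1 = {b, c}  B2 = {a, b}
Tree: B1–B2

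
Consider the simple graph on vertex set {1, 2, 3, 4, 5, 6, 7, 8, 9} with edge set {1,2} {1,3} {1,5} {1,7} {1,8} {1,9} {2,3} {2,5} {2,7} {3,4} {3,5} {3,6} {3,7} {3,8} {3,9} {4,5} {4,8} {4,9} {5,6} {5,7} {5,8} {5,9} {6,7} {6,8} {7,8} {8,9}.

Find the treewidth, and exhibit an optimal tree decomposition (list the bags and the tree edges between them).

The largest bag has 5 vertices, giving width 4; this decomposition certifies tw(G) ≤ 4. On the other hand G contains the 5-clique {1, 3, 5, 8, 9}. A clique must lie in a single bag of any decomposition, so no decomposition can have width below 4. The upper and lower bounds meet at 4, so that is the treewidth.

Treewidth 4.
Bags: B1 = {1, 3, 5, 7, 8}  B2 = {1, 2, 3, 5, 7}  B3 = {3, 5, 6, 7, 8}  B4 = {1, 3, 5, 8, 9}  B5 = {3, 4, 5, 8, 9}
Tree: B1–B2, B1–B3, B1–B4, B4–B5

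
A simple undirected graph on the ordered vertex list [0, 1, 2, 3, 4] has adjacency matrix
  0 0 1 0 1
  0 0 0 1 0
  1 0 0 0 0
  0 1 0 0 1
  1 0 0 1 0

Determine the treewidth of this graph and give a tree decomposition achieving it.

Treewidth 1.
One such decomposition:
Bags: B1 = {3, 4}  B2 = {1, 3}  B3 = {0, 4}  B4 = {0, 2}
Tree: B1–B2, B1–B3, B3–B4

Every bag has size at most 2, so the width is 2 − 1 = 1 and tw(G) ≤ 1. Since G has at least one edge (e.g. 4–3), it is not an edgeless graph, so tw(G) ≥ 1. Hence tw(G) = 1 exactly.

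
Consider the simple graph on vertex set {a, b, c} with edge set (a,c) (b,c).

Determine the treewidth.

1

A width-1 tree decomposition is:
Bags: B1 = {a, c}  B2 = {b, c}
Tree: B1–B2
Each bag holds 2 vertices, so the decomposition has width 1, which upper-bounds the treewidth. Since G has at least one edge (e.g. a–c), it is not an edgeless graph, so tw(G) ≥ 1. Therefore the treewidth is 1.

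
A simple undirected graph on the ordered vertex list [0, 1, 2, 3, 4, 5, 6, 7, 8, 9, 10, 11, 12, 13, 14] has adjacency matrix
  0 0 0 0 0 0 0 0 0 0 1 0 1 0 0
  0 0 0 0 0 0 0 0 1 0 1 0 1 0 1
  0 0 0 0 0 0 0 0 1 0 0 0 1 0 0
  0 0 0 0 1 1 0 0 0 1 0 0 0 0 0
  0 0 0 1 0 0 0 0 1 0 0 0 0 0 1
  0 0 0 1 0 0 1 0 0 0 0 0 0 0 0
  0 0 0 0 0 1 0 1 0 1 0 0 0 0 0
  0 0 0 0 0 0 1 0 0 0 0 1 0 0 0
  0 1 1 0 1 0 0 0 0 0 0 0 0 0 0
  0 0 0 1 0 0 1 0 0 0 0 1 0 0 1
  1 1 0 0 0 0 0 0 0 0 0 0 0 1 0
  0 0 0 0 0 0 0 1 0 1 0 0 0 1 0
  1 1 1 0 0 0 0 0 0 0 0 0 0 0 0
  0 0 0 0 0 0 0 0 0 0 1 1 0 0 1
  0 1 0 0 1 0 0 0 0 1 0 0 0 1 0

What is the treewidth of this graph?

3

A width-3 tree decomposition is:
Bags: B1 = {0, 2, 8, 12}  B2 = {0, 1, 8, 12}  B3 = {0, 1, 8, 10}  B4 = {1, 4, 8, 10}  B5 = {1, 4, 10, 14}  B6 = {4, 10, 13, 14}  B7 = {3, 4, 13, 14}  B8 = {3, 9, 13, 14}  B9 = {3, 9, 11, 13}  B10 = {3, 5, 9, 11}  B11 = {5, 6, 9, 11}  B12 = {5, 6, 7, 11}
Tree: B1–B2, B2–B3, B3–B4, B4–B5, B5–B6, B6–B7, B7–B8, B8–B9, B9–B10, B10–B11, B11–B12
The largest bag has 4 vertices, giving width 3; this decomposition certifies tw(G) ≤ 3. For the lower bound: the 4 vertex sets {0,2,12}, {8}, {1}, {4,10,13,14} are disjoint, each induces a connected subgraph, and every pair is joined by at least one edge of G. Contracting each set to a single vertex therefore yields K_{4} as a minor, and since treewidth is minor-monotone, tw(G) ≥ tw(K_{4}) = 3. Therefore the treewidth is 3.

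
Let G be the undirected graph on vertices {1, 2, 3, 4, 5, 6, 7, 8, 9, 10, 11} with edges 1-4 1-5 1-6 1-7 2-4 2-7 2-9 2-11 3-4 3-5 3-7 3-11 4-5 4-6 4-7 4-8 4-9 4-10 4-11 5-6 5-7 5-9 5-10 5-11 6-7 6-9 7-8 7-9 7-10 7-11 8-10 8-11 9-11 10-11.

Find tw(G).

4

A width-4 tree decomposition is:
Bags: B1 = {4, 5, 7, 10, 11}  B2 = {4, 5, 7, 9, 11}  B3 = {3, 4, 5, 7, 11}  B4 = {4, 7, 8, 10, 11}  B5 = {4, 5, 6, 7, 9}  B6 = {1, 4, 5, 6, 7}  B7 = {2, 4, 7, 9, 11}
Tree: B1–B2, B2–B3, B1–B4, B2–B5, B5–B6, B2–B7
Every bag has size at most 5, so the width is 5 − 1 = 4 and tw(G) ≤ 4. On the other hand G contains the 5-clique {4, 7, 8, 10, 11}. A clique must lie in a single bag of any decomposition, so no decomposition can have width below 4. Therefore the treewidth is 4.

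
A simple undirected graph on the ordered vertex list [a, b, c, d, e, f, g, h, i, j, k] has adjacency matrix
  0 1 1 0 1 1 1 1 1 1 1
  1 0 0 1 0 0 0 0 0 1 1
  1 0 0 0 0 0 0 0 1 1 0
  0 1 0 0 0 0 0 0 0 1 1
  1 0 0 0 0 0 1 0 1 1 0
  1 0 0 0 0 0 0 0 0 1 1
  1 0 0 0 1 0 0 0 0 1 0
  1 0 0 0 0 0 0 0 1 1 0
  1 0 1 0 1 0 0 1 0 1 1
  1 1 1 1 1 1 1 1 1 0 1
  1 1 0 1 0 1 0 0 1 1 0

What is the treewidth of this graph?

A width-3 tree decomposition is:
Bags: B1 = {a, i, j, k}  B2 = {a, b, j, k}  B3 = {a, e, i, j}  B4 = {a, c, i, j}  B5 = {a, f, j, k}  B6 = {a, e, g, j}  B7 = {b, d, j, k}  B8 = {a, h, i, j}
Tree: B1–B2, B1–B3, B1–B4, B1–B5, B3–B6, B2–B7, B4–B8
Each bag holds 4 vertices, so the decomposition has width 3, which upper-bounds the treewidth. Conversely, {b, d, j, k} is a clique of size 4, and the vertices of any clique must share a bag in every tree decomposition; so some bag has ≥ 4 vertices and tw(G) ≥ 3. Therefore the treewidth is 3.

3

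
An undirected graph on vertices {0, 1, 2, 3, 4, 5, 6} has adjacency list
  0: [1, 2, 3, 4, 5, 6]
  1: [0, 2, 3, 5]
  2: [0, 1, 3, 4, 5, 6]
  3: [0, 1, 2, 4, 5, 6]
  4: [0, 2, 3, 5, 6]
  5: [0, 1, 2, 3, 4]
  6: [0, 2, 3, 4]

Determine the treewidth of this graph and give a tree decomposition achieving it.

Treewidth 4.
One such decomposition:
Bags: B1 = {0, 2, 3, 4, 5}  B2 = {0, 2, 3, 4, 6}  B3 = {0, 1, 2, 3, 5}
Tree: B1–B2, B1–B3

The largest bag has 5 vertices, giving width 4; this decomposition certifies tw(G) ≤ 4. For the lower bound, the 5 vertices {0, 1, 2, 3, 5} are pairwise adjacent, and any tree decomposition puts a clique entirely inside one bag — forcing width ≥ 4. Hence tw(G) = 4 exactly.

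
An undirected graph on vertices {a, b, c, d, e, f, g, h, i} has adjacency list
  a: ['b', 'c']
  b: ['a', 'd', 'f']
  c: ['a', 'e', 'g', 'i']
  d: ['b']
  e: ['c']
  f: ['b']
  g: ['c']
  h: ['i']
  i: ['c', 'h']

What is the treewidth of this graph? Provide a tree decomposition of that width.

Treewidth 1.
Bags: B1 = {a, c}  B2 = {c, g}  B3 = {a, b}  B4 = {b, d}  B5 = {c, e}  B6 = {b, f}  B7 = {c, i}  B8 = {h, i}
Tree: B1–B2, B1–B3, B3–B4, B1–B5, B4–B6, B5–B7, B7–B8

Every bag has size at most 2, so the width is 2 − 1 = 1 and tw(G) ≤ 1. Any graph with an edge has treewidth ≥ 1, and G has the edge a–c. Combining the bounds, tw(G) = 1.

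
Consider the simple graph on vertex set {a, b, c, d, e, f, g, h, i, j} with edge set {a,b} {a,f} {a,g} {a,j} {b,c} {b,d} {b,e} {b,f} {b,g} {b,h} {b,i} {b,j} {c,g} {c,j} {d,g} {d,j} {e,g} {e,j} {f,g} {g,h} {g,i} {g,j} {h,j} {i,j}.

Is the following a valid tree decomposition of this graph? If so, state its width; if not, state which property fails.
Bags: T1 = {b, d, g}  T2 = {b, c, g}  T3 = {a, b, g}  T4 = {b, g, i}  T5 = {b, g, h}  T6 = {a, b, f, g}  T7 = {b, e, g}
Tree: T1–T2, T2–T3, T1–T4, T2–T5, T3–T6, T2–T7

No — vertex j appears in no bag.

A tree decomposition must satisfy three properties: every vertex lies in some bag; for every edge, both endpoints lie together in some bag; and for every vertex, the bags containing it form a connected subtree. Here vertex j appears in no bag, so the decomposition is invalid.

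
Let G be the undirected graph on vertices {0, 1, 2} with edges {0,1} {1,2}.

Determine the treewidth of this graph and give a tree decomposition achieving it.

Every bag has size at most 2, so the width is 2 − 1 = 1 and tw(G) ≤ 1. G has an edge, so its treewidth is at least 1. Hence tw(G) = 1 exactly.

Treewidth 1.
One optimal decomposition is:
Bags: B1 = {1, 2}  B2 = {0, 1}
Tree: B1–B2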